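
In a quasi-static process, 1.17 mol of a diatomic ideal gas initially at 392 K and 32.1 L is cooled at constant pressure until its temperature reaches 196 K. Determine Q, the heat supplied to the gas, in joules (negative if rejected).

-6670 J

P₁ = nRT₁/V₁ = 1.17×8.314×392/32.1 = 119 kPa.
Isobaric: P stays 119 kPa; V/T = const ⇒ T₂ = 196 K, V₂ = 16.1 L.
W = PΔV = 119×(16.1−32.1) kPa·L = -1910 J.
ΔU = nCvΔT = 1.17×20.8×(196−392) = -4770 J.
Q = ΔU + W = nCpΔT = -6670 J.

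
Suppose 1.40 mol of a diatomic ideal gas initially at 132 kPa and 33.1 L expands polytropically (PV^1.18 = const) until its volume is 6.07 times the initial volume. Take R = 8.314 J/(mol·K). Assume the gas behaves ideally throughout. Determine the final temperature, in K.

271 K

T₁ = P₁V₁/(nR) = 132×33.1/(1.40×8.314) = 375 K.
Polytropic n=1.18: T₂ = T₁(V₁/V₂)^(n−1) = 375×(0.165)^0.18 = 271 K; P₂ = P₁(V₁/V₂)^n = 15.7 kPa.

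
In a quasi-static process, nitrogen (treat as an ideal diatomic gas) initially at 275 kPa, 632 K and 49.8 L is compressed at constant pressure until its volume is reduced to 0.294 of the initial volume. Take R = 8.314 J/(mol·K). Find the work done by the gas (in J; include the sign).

n = P₁V₁/(RT₁) = 275×49.8/(8.314×632) = 2.61 mol.
Isobaric: P stays 275 kPa; V/T = const ⇒ T₂ = 186 K, V₂ = 14.6 L.
W = PΔV = 275×(14.6−49.8) kPa·L = -9670 J.

-9670 J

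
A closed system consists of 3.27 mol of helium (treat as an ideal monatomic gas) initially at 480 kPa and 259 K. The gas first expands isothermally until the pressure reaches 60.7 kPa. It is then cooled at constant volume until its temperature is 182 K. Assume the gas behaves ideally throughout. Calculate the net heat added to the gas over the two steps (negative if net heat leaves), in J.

V₁ = nRT₁/P₁ = 3.27×8.314×259/480 = 14.7 L.
Step 1 — Isothermal: T stays 259 K; PV = const ⇒ V₂ = 116 L, P₂ = 60.7 kPa.
ΔU = 0 (ideal gas, T constant).
W = nRT ln(V₂/V₁) = 3.27×8.314×259×ln(7.91) = 14600 J.
Q = ΔU + W = 14600 J.
State after step 1: P = 60.7 kPa, V = 116 L, T = 259 K.
Step 2 — Isochoric: V stays 116 L; P/T = const ⇒ T₂ = 182 K, P₂ = 42.7 kPa.
W = 0 (no volume change).
ΔU = nCvΔT = 3.27×12.5×(182−259) = -3140 J.
Q = ΔU = -3140 J.
Net over both steps: W = 14600 J, Q = 11400 J, ΔU = -3140 J.

11400 J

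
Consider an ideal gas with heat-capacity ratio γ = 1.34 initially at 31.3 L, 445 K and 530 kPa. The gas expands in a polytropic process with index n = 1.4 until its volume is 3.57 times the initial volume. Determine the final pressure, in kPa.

89.2 kPa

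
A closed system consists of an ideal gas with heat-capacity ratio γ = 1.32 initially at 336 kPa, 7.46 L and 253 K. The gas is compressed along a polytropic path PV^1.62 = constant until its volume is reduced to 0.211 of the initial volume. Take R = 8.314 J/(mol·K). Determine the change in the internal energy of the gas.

n = P₁V₁/(RT₁) = 336×7.46/(8.314×253) = 1.19 mol.
Polytropic n=1.62: T₂ = T₁(V₁/V₂)^(n−1) = 253×(4.74)^0.62 = 664 K; P₂ = P₁(V₁/V₂)^n = 4180 kPa.
For an ideal gas ΔU = nCvΔT with Cv = R/(γ−1) = 26.0 J/(mol·K).
ΔU = 1.19×26.0×(664−253) = 12700 J.

12700 J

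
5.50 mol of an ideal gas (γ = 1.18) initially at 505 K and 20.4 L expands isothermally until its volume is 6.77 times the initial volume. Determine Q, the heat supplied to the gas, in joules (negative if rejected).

P₁ = nRT₁/V₁ = 5.50×8.314×505/20.4 = 1130 kPa.
Isothermal: T stays 505 K; PV = const ⇒ V₂ = 138 L, P₂ = 167 kPa.
ΔU = 0 (ideal gas, T constant).
W = nRT ln(V₂/V₁) = 5.50×8.314×505×ln(6.77) = 44200 J.
Q = ΔU + W = 44200 J.

44200 J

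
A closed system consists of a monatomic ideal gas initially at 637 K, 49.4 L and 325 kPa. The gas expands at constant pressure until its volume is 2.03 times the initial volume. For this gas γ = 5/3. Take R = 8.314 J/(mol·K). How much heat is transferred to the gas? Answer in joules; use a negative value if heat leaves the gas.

41300 J

n = P₁V₁/(RT₁) = 325×49.4/(8.314×637) = 3.03 mol.
Isobaric: P stays 325 kPa; V/T = const ⇒ T₂ = 1290 K, V₂ = 100 L.
W = PΔV = 325×(100−49.4) kPa·L = 16500 J.
ΔU = nCvΔT = 3.03×12.5×(1290−637) = 24800 J.
Q = ΔU + W = nCpΔT = 41300 J.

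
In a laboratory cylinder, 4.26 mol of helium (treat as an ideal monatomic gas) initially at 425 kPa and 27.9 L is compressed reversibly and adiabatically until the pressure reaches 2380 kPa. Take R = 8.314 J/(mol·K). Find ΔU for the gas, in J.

T₁ = P₁V₁/(nR) = 425×27.9/(4.26×8.314) = 335 K.
Adiabatic: T₂/T₁ = (P₂/P₁)^((γ−1)/γ) ⇒ T₂ = 335×(5.60)^0.400 = 667 K; V₂ = 9.92 L.
For an ideal gas ΔU = nCvΔT with Cv = (3/2)R = 12.5 J/(mol·K).
ΔU = 4.26×12.5×(667−335) = 17600 J.

17600 J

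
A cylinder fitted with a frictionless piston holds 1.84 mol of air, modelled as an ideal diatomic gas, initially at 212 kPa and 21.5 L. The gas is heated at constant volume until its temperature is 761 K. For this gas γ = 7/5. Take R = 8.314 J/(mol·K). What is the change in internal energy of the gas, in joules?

17700 J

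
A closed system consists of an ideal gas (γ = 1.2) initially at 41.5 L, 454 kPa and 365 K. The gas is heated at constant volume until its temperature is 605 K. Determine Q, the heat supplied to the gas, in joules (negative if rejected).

61900 J

n = P₁V₁/(RT₁) = 454×41.5/(8.314×365) = 6.21 mol.
Isochoric: V stays 41.5 L; P/T = const ⇒ T₂ = 605 K, P₂ = 753 kPa.
W = 0 (no volume change).
ΔU = nCvΔT = 6.21×41.6×(605−365) = 61900 J.
Q = ΔU = 61900 J.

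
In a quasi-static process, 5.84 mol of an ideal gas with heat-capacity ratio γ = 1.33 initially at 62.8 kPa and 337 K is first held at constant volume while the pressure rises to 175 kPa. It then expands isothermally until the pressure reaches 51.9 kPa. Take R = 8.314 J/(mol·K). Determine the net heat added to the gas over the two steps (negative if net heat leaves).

144000 J

V₁ = nRT₁/P₁ = 5.84×8.314×337/62.8 = 261 L.
Step 1 — Isochoric: V stays 261 L; P/T = const ⇒ T₂ = 939 K, P₂ = 175 kPa.
W = 0 (no volume change).
ΔU = nCvΔT = 5.84×25.2×(939−337) = 88600 J.
Q = ΔU = 88600 J.
State after step 1: P = 175 kPa, V = 261 L, T = 939 K.
Step 2 — Isothermal: T stays 939 K; PV = const ⇒ V₂ = 879 L, P₂ = 51.9 kPa.
ΔU = 0 (ideal gas, T constant).
W = nRT ln(V₂/V₁) = 5.84×8.314×939×ln(3.37) = 55400 J.
Q = ΔU + W = 55400 J.
Net over both steps: W = 55400 J, Q = 144000 J, ΔU = 88600 J.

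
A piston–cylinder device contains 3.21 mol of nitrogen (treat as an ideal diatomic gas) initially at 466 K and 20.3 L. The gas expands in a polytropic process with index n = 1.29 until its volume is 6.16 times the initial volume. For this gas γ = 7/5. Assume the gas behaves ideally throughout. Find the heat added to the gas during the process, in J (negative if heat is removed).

4830 J

P₁ = nRT₁/V₁ = 3.21×8.314×466/20.3 = 613 kPa.
Polytropic n=1.29: T₂ = T₁(V₁/V₂)^(n−1) = 466×(0.162)^0.29 = 275 K; P₂ = P₁(V₁/V₂)^n = 58.7 kPa.
W = (P₁V₁−P₂V₂)/(n−1) = (613×20.3−58.7×125)/0.29 = 17600 J.
ΔU = nCvΔT = 3.21×20.8×(275−466) = -12700 J.
Q = ΔU + W = 4830 J.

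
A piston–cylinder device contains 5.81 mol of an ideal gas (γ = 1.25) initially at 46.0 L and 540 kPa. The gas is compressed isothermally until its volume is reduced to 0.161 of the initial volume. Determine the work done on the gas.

T₁ = P₁V₁/(nR) = 540×46.0/(5.81×8.314) = 514 K.
Isothermal: T stays 514 K; PV = const ⇒ V₂ = 7.41 L, P₂ = 3350 kPa.
W = nRT ln(V₂/V₁) = 5.81×8.314×514×ln(0.161) = -45400 J.
Work done on the gas = −W_by = 45400 J.

45400 J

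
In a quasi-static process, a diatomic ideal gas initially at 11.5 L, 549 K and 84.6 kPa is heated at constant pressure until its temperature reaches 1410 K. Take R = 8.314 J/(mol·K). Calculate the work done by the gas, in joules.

n = P₁V₁/(RT₁) = 84.6×11.5/(8.314×549) = 0.213 mol.
Isobaric: P stays 84.6 kPa; V/T = const ⇒ T₂ = 1410 K, V₂ = 29.5 L.
W = PΔV = 84.6×(29.5−11.5) kPa·L = 1530 J.

1530 J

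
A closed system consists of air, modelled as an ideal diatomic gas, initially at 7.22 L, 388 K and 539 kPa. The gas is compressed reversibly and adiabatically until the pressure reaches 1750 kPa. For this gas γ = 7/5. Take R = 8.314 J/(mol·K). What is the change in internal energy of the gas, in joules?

n = P₁V₁/(RT₁) = 539×7.22/(8.314×388) = 1.21 mol.
Adiabatic: T₂/T₁ = (P₂/P₁)^((γ−1)/γ) ⇒ T₂ = 388×(3.25)^0.286 = 543 K; V₂ = 3.11 L.
For an ideal gas ΔU = nCvΔT with Cv = (5/2)R = 20.8 J/(mol·K).
ΔU = 1.21×20.8×(543−388) = 3890 J.

3890 J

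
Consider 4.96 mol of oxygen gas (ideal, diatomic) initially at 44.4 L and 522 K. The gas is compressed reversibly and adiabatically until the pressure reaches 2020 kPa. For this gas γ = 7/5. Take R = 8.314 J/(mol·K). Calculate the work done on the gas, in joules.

27100 J

P₁ = nRT₁/V₁ = 4.96×8.314×522/44.4 = 485 kPa.
Adiabatic: T₂/T₁ = (P₂/P₁)^((γ−1)/γ) ⇒ T₂ = 522×(4.17)^0.286 = 785 K; V₂ = 16.0 L.
ΔU = nCvΔT = 4.96×20.8×(785−522) = 27100 J.
Q = 0 for an adiabatic process, so W = −ΔU = -27100 J.
Work done on the gas = −W_by = 27100 J.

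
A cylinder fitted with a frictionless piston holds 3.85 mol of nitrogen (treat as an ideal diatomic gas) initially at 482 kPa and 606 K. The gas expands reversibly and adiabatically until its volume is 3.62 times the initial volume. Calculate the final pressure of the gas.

V₁ = nRT₁/P₁ = 3.85×8.314×606/482 = 40.2 L.
Adiabatic: TV^(γ−1) = const ⇒ T₂ = 606×(0.276)^0.400 = 362 K; PV^γ = const ⇒ P₂ = 79.6 kPa.

79.6 kPa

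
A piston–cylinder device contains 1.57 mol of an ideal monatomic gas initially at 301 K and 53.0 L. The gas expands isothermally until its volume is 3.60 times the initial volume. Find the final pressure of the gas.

P₁ = nRT₁/V₁ = 1.57×8.314×301/53.0 = 74.1 kPa.
Isothermal: T stays 301 K; PV = const ⇒ V₂ = 191 L, P₂ = 20.6 kPa.

20.6 kPa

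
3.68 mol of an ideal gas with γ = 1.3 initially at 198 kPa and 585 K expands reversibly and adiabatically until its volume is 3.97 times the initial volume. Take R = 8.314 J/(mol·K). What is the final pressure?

33.0 kPa

V₁ = nRT₁/P₁ = 3.68×8.314×585/198 = 90.4 L.
Adiabatic: TV^(γ−1) = const ⇒ T₂ = 585×(0.252)^0.300 = 387 K; PV^γ = const ⇒ P₂ = 33.0 kPa.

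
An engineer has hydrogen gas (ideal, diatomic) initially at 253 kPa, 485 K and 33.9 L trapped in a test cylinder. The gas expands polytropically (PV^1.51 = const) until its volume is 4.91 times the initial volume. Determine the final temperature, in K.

Polytropic n=1.51: T₂ = T₁(V₁/V₂)^(n−1) = 485×(0.204)^0.51 = 215 K; P₂ = P₁(V₁/V₂)^n = 22.9 kPa.

215 K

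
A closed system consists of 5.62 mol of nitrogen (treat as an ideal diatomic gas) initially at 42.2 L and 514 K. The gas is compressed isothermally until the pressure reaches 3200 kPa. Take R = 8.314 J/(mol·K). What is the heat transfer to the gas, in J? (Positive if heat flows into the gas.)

-41500 J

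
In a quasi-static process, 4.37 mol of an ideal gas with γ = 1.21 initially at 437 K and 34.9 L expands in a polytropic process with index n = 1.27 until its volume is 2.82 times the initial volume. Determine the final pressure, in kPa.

122 kPa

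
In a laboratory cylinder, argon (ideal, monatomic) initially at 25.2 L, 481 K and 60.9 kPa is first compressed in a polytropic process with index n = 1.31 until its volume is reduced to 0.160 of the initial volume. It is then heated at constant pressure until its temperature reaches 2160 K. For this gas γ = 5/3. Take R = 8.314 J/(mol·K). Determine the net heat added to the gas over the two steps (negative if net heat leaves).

8430 J

n = P₁V₁/(RT₁) = 60.9×25.2/(8.314×481) = 0.384 mol.
Step 1 — Polytropic n=1.31: T₂ = T₁(V₁/V₂)^(n−1) = 481×(6.25)^0.31 = 849 K; P₂ = P₁(V₁/V₂)^n = 672 kPa.
W = (P₁V₁−P₂V₂)/(n−1) = (60.9×25.2−672×4.03)/0.31 = -3790 J.
ΔU = nCvΔT = 0.384×12.5×(849−481) = 1760 J.
Q = ΔU + W = -2030 J.
State after step 1: P = 672 kPa, V = 4.03 L, T = 849 K.
Step 2 — Isobaric: P stays 672 kPa; V/T = const ⇒ T₂ = 2160 K, V₂ = 10.3 L.
W = PΔV = 672×(10.3−4.03) kPa·L = 4180 J.
ΔU = nCvΔT = 0.384×12.5×(2160−849) = 6270 J.
Q = ΔU + W = nCpΔT = 10500 J.
Net over both steps: W = 396 J, Q = 8430 J, ΔU = 8040 J.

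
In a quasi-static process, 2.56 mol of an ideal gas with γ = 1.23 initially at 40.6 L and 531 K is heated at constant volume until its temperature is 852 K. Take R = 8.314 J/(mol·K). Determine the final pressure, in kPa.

P₁ = nRT₁/V₁ = 2.56×8.314×531/40.6 = 278 kPa.
Isochoric: V stays 40.6 L; P/T = const ⇒ T₂ = 852 K, P₂ = 447 kPa.

447 kPa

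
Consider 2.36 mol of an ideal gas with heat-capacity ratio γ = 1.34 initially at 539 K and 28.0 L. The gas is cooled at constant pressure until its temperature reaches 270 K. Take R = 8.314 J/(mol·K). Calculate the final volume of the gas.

P₁ = nRT₁/V₁ = 2.36×8.314×539/28.0 = 378 kPa.
Isobaric: P stays 378 kPa; V/T = const ⇒ T₂ = 270 K, V₂ = 14.0 L.

14.0 L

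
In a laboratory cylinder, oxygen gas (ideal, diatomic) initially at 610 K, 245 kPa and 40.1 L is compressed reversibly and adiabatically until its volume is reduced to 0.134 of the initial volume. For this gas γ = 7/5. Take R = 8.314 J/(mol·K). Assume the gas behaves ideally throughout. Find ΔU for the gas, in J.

30300 J

n = P₁V₁/(RT₁) = 245×40.1/(8.314×610) = 1.94 mol.
Adiabatic: TV^(γ−1) = const ⇒ T₂ = 610×(7.46)^0.400 = 1360 K; PV^γ = const ⇒ P₂ = 4090 kPa.
For an ideal gas ΔU = nCvΔT with Cv = (5/2)R = 20.8 J/(mol·K).
ΔU = 1.94×20.8×(1360−610) = 30300 J.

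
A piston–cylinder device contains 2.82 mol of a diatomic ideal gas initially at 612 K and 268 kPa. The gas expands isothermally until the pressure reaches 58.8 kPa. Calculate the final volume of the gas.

244 L

V₁ = nRT₁/P₁ = 2.82×8.314×612/268 = 53.5 L.
Isothermal: T stays 612 K; PV = const ⇒ V₂ = 244 L, P₂ = 58.8 kPa.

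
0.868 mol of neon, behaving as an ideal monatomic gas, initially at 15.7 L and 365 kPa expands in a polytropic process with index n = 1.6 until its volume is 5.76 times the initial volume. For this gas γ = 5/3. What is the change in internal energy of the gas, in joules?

T₁ = P₁V₁/(nR) = 365×15.7/(0.868×8.314) = 794 K.
Polytropic n=1.6: T₂ = T₁(V₁/V₂)^(n−1) = 794×(0.174)^0.60 = 278 K; P₂ = P₁(V₁/V₂)^n = 22.2 kPa.
For an ideal gas ΔU = nCvΔT with Cv = (3/2)R = 12.5 J/(mol·K).
ΔU = 0.868×12.5×(278−794) = -5590 J.

-5590 J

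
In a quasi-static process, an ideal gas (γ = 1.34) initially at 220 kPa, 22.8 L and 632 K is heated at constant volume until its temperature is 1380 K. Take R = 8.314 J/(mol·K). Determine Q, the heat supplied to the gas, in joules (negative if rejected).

17500 J

n = P₁V₁/(RT₁) = 220×22.8/(8.314×632) = 0.955 mol.
Isochoric: V stays 22.8 L; P/T = const ⇒ T₂ = 1380 K, P₂ = 480 kPa.
W = 0 (no volume change).
ΔU = nCvΔT = 0.955×24.5×(1380−632) = 17500 J.
Q = ΔU = 17500 J.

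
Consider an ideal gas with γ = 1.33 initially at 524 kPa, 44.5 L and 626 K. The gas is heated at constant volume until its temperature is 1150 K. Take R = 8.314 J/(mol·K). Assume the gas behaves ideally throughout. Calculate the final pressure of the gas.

963 kPa

Isochoric: V stays 44.5 L; P/T = const ⇒ T₂ = 1150 K, P₂ = 963 kPa.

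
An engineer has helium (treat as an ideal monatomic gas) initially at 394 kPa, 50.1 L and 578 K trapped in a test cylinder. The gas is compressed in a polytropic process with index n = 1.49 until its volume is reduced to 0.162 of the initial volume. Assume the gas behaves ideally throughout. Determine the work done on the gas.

58000 J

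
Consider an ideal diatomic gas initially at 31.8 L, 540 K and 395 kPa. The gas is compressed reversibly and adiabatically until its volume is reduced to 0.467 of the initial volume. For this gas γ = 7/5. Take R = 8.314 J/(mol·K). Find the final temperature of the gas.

732 K

Adiabatic: TV^(γ−1) = const ⇒ T₂ = 540×(2.14)^0.400 = 732 K; PV^γ = const ⇒ P₂ = 1150 kPa.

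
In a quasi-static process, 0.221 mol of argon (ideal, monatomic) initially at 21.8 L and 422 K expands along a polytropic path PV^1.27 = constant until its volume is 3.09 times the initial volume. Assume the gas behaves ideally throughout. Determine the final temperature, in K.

311 K

P₁ = nRT₁/V₁ = 0.221×8.314×422/21.8 = 35.6 kPa.
Polytropic n=1.27: T₂ = T₁(V₁/V₂)^(n−1) = 422×(0.324)^0.27 = 311 K; P₂ = P₁(V₁/V₂)^n = 8.49 kPa.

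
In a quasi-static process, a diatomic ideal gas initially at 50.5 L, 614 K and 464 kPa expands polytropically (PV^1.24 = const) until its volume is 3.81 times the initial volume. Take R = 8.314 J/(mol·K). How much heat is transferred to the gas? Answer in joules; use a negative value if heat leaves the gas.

n = P₁V₁/(RT₁) = 464×50.5/(8.314×614) = 4.59 mol.
Polytropic n=1.24: T₂ = T₁(V₁/V₂)^(n−1) = 614×(0.262)^0.24 = 445 K; P₂ = P₁(V₁/V₂)^n = 88.3 kPa.
W = (P₁V₁−P₂V₂)/(n−1) = (464×50.5−88.3×192)/0.24 = 26800 J.
ΔU = nCvΔT = 4.59×20.8×(445−614) = -16100 J.
Q = ΔU + W = 10700 J.

10700 J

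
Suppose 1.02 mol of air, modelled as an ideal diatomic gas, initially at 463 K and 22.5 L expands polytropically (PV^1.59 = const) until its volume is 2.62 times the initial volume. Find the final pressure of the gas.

37.7 kPa

P₁ = nRT₁/V₁ = 1.02×8.314×463/22.5 = 175 kPa.
Polytropic n=1.59: T₂ = T₁(V₁/V₂)^(n−1) = 463×(0.382)^0.59 = 262 K; P₂ = P₁(V₁/V₂)^n = 37.7 kPa.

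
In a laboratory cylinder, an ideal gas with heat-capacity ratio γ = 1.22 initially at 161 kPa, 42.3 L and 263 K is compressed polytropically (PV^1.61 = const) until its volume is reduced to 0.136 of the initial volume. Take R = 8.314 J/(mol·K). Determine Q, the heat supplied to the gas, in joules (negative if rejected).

47000 J

n = P₁V₁/(RT₁) = 161×42.3/(8.314×263) = 3.11 mol.
Polytropic n=1.61: T₂ = T₁(V₁/V₂)^(n−1) = 263×(7.35)^0.61 = 888 K; P₂ = P₁(V₁/V₂)^n = 4000 kPa.
W = (P₁V₁−P₂V₂)/(n−1) = (161×42.3−4000×5.75)/0.61 = -26500 J.
ΔU = nCvΔT = 3.11×37.8×(888−263) = 73600 J.
Q = ΔU + W = 47000 J.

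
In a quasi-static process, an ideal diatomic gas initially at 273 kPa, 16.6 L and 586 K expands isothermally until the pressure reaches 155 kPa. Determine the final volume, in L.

29.2 L

Isothermal: T stays 586 K; PV = const ⇒ V₂ = 29.2 L, P₂ = 155 kPa.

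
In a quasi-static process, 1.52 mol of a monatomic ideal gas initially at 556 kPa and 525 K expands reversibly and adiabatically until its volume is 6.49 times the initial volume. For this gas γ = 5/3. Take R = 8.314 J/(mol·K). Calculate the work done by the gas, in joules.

7090 J

V₁ = nRT₁/P₁ = 1.52×8.314×525/556 = 11.9 L.
Adiabatic: TV^(γ−1) = const ⇒ T₂ = 525×(0.154)^0.667 = 151 K; PV^γ = const ⇒ P₂ = 24.6 kPa.
ΔU = nCvΔT = 1.52×12.5×(151−525) = -7090 J.
Q = 0 for an adiabatic process, so W = −ΔU = 7090 J.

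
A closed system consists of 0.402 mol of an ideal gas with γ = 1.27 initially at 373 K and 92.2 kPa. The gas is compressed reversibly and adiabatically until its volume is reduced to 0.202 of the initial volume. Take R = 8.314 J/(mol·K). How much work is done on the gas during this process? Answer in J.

2490 J

V₁ = nRT₁/P₁ = 0.402×8.314×373/92.2 = 13.5 L.
Adiabatic: TV^(γ−1) = const ⇒ T₂ = 373×(4.95)^0.270 = 574 K; PV^γ = const ⇒ P₂ = 703 kPa.
ΔU = nCvΔT = 0.402×30.8×(574−373) = 2490 J.
Q = 0 for an adiabatic process, so W = −ΔU = -2490 J.
Work done on the gas = −W_by = 2490 J.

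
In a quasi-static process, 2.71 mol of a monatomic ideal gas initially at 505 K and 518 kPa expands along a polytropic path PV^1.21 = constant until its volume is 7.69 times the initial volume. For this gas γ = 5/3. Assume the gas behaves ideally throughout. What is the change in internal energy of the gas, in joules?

-5950 J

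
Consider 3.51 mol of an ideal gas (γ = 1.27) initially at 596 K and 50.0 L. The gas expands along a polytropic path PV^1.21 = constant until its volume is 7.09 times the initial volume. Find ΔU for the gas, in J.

P₁ = nRT₁/V₁ = 3.51×8.314×596/50.0 = 348 kPa.
Polytropic n=1.21: T₂ = T₁(V₁/V₂)^(n−1) = 596×(0.141)^0.21 = 395 K; P₂ = P₁(V₁/V₂)^n = 32.5 kPa.
For an ideal gas ΔU = nCvΔT with Cv = R/(γ−1) = 30.8 J/(mol·K).
ΔU = 3.51×30.8×(395−596) = -21700 J.

-21700 J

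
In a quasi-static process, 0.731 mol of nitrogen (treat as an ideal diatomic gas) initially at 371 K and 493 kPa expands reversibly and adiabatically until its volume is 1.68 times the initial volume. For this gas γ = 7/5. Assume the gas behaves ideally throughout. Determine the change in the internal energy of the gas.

V₁ = nRT₁/P₁ = 0.731×8.314×371/493 = 4.57 L.
Adiabatic: TV^(γ−1) = const ⇒ T₂ = 371×(0.595)^0.400 = 301 K; PV^γ = const ⇒ P₂ = 238 kPa.
For an ideal gas ΔU = nCvΔT with Cv = (5/2)R = 20.8 J/(mol·K).
ΔU = 0.731×20.8×(301−371) = -1060 J.

-1060 J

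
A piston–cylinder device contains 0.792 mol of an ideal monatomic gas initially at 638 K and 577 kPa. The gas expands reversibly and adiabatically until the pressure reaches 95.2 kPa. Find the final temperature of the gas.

310 K

V₁ = nRT₁/P₁ = 0.792×8.314×638/577 = 7.28 L.
Adiabatic: T₂/T₁ = (P₂/P₁)^((γ−1)/γ) ⇒ T₂ = 638×(0.165)^0.400 = 310 K; V₂ = 21.5 L.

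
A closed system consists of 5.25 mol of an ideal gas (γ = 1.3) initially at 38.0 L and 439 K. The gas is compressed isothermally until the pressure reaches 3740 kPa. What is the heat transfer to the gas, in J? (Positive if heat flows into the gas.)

P₁ = nRT₁/V₁ = 5.25×8.314×439/38.0 = 504 kPa.
Isothermal: T stays 439 K; PV = const ⇒ V₂ = 5.12 L, P₂ = 3740 kPa.
ΔU = 0 (ideal gas, T constant).
W = nRT ln(V₂/V₁) = 5.25×8.314×439×ln(0.135) = -38400 J.
Q = ΔU + W = -38400 J.

-38400 J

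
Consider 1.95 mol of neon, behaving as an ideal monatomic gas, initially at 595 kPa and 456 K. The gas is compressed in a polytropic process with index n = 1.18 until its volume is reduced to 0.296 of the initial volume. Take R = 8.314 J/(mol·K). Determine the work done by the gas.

V₁ = nRT₁/P₁ = 1.95×8.314×456/595 = 12.4 L.
Polytropic n=1.18: T₂ = T₁(V₁/V₂)^(n−1) = 456×(3.38)^0.18 = 568 K; P₂ = P₁(V₁/V₂)^n = 2500 kPa.
W = (P₁V₁−P₂V₂)/(n−1) = (595×12.4−2500×3.68)/0.18 = -10100 J.

-10100 J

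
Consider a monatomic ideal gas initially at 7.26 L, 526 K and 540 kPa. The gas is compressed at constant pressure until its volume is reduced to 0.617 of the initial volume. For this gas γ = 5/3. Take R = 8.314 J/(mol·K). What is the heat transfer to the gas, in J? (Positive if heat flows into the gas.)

n = P₁V₁/(RT₁) = 540×7.26/(8.314×526) = 0.896 mol.
Isobaric: P stays 540 kPa; V/T = const ⇒ T₂ = 325 K, V₂ = 4.48 L.
W = PΔV = 540×(4.48−7.26) kPa·L = -1500 J.
ΔU = nCvΔT = 0.896×12.5×(325−526) = -2250 J.
Q = ΔU + W = nCpΔT = -3750 J.

-3750 J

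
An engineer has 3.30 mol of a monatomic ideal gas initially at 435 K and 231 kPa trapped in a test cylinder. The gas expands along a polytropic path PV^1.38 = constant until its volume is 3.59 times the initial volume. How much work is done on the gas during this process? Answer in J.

V₁ = nRT₁/P₁ = 3.30×8.314×435/231 = 51.7 L.
Polytropic n=1.38: T₂ = T₁(V₁/V₂)^(n−1) = 435×(0.279)^0.38 = 268 K; P₂ = P₁(V₁/V₂)^n = 39.6 kPa.
W = (P₁V₁−P₂V₂)/(n−1) = (231×51.7−39.6×185)/0.38 = 12100 J.
Work done on the gas = −W_by = -12100 J.

-12100 J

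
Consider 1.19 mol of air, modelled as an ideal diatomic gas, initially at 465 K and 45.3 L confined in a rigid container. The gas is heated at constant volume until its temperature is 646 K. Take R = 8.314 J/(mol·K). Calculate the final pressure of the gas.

P₁ = nRT₁/V₁ = 1.19×8.314×465/45.3 = 102 kPa.
Isochoric: V stays 45.3 L; P/T = const ⇒ T₂ = 646 K, P₂ = 141 kPa.

141 kPa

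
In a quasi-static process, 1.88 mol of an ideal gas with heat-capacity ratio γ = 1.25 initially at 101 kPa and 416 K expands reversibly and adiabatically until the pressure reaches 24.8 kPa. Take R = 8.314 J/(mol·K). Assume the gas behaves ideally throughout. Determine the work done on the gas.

V₁ = nRT₁/P₁ = 1.88×8.314×416/101 = 64.4 L.
Adiabatic: T₂/T₁ = (P₂/P₁)^((γ−1)/γ) ⇒ T₂ = 416×(0.246)^0.200 = 314 K; V₂ = 198 L.
ΔU = nCvΔT = 1.88×33.3×(314−416) = -6370 J.
Q = 0 for an adiabatic process, so W = −ΔU = 6370 J.
Work done on the gas = −W_by = -6370 J.

-6370 J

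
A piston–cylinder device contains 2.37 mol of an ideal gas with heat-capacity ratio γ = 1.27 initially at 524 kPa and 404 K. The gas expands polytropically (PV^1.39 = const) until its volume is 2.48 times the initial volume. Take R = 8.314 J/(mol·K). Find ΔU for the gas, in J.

V₁ = nRT₁/P₁ = 2.37×8.314×404/524 = 15.2 L.
Polytropic n=1.39: T₂ = T₁(V₁/V₂)^(n−1) = 404×(0.403)^0.39 = 283 K; P₂ = P₁(V₁/V₂)^n = 148 kPa.
For an ideal gas ΔU = nCvΔT with Cv = R/(γ−1) = 30.8 J/(mol·K).
ΔU = 2.37×30.8×(283−404) = -8790 J.

-8790 J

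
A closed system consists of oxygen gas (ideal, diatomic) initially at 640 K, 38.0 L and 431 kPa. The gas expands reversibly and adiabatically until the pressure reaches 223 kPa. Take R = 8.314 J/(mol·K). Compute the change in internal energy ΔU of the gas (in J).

-7030 J

n = P₁V₁/(RT₁) = 431×38.0/(8.314×640) = 3.08 mol.
Adiabatic: T₂/T₁ = (P₂/P₁)^((γ−1)/γ) ⇒ T₂ = 640×(0.517)^0.286 = 530 K; V₂ = 60.8 L.
For an ideal gas ΔU = nCvΔT with Cv = (5/2)R = 20.8 J/(mol·K).
ΔU = 3.08×20.8×(530−640) = -7030 J.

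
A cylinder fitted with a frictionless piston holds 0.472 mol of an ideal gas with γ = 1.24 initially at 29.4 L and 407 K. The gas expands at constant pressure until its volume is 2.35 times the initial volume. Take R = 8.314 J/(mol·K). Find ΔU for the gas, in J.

P₁ = nRT₁/V₁ = 0.472×8.314×407/29.4 = 54.3 kPa.
Isobaric: P stays 54.3 kPa; V/T = const ⇒ T₂ = 956 K, V₂ = 69.1 L.
For an ideal gas ΔU = nCvΔT with Cv = R/(γ−1) = 34.6 J/(mol·K).
ΔU = 0.472×34.6×(956−407) = 8980 J.

8980 J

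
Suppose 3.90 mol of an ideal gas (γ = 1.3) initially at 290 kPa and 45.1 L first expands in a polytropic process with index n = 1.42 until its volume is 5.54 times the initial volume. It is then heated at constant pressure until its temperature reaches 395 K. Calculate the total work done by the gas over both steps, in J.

T₁ = P₁V₁/(nR) = 290×45.1/(3.90×8.314) = 403 K.
Step 1 — Polytropic n=1.42: T₂ = T₁(V₁/V₂)^(n−1) = 403×(0.181)^0.42 = 197 K; P₂ = P₁(V₁/V₂)^n = 25.5 kPa.
W = (P₁V₁−P₂V₂)/(n−1) = (290×45.1−25.5×250)/0.42 = 16000 J.
ΔU = nCvΔT = 3.90×27.7×(197−403) = -22400 J.
Q = ΔU + W = -6390 J.
State after step 1: P = 25.5 kPa, V = 250 L, T = 197 K.
Step 2 — Isobaric: P stays 25.5 kPa; V/T = const ⇒ T₂ = 395 K, V₂ = 502 L.
W = PΔV = 25.5×(502−250) kPa·L = 6440 J.
ΔU = nCvΔT = 3.90×27.7×(395−197) = 21500 J.
Q = ΔU + W = nCpΔT = 27900 J.
Net over both steps: W = 22400 J, Q = 21500 J, ΔU = -904 J.

22400 J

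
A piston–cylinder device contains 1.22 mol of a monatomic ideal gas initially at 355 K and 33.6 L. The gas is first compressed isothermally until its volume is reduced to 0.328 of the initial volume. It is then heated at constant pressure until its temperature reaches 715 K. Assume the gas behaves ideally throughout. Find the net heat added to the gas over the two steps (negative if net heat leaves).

P₁ = nRT₁/V₁ = 1.22×8.314×355/33.6 = 107 kPa.
Step 1 — Isothermal: T stays 355 K; PV = const ⇒ V₂ = 11.0 L, P₂ = 327 kPa.
ΔU = 0 (ideal gas, T constant).
W = nRT ln(V₂/V₁) = 1.22×8.314×355×ln(0.328) = -4010 J.
Q = ΔU + W = -4010 J.
State after step 1: P = 327 kPa, V = 11.0 L, T = 355 K.
Step 2 — Isobaric: P stays 327 kPa; V/T = const ⇒ T₂ = 715 K, V₂ = 22.2 L.
W = PΔV = 327×(22.2−11.0) kPa·L = 3650 J.
ΔU = nCvΔT = 1.22×12.5×(715−355) = 5480 J.
Q = ΔU + W = nCpΔT = 9130 J.
Net over both steps: W = -362 J, Q = 5110 J, ΔU = 5480 J.

5110 J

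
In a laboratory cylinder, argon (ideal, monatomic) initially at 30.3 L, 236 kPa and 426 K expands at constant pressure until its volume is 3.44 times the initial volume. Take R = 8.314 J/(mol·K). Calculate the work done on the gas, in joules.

n = P₁V₁/(RT₁) = 236×30.3/(8.314×426) = 2.02 mol.
Isobaric: P stays 236 kPa; V/T = const ⇒ T₂ = 1470 K, V₂ = 104 L.
W = PΔV = 236×(104−30.3) kPa·L = 17400 J.
Work done on the gas = −W_by = -17400 J.

-17400 J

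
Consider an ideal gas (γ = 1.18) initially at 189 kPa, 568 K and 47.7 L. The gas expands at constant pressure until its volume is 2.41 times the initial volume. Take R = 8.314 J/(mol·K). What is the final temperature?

1370 K

Isobaric: P stays 189 kPa; V/T = const ⇒ T₂ = 1370 K, V₂ = 115 L.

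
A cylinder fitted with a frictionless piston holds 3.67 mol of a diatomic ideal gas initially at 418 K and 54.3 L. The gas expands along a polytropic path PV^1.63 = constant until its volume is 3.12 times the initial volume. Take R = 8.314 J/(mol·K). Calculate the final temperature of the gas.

204 K

P₁ = nRT₁/V₁ = 3.67×8.314×418/54.3 = 235 kPa.
Polytropic n=1.63: T₂ = T₁(V₁/V₂)^(n−1) = 418×(0.321)^0.63 = 204 K; P₂ = P₁(V₁/V₂)^n = 36.8 kPa.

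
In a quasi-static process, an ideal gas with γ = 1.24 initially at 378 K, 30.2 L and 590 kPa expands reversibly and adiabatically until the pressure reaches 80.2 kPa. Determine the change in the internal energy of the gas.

-23800 J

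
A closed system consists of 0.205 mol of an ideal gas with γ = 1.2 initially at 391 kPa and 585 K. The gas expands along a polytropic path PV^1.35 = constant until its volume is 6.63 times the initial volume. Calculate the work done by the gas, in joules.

V₁ = nRT₁/P₁ = 0.205×8.314×585/391 = 2.55 L.
Polytropic n=1.35: T₂ = T₁(V₁/V₂)^(n−1) = 585×(0.151)^0.35 = 302 K; P₂ = P₁(V₁/V₂)^n = 30.4 kPa.
W = (P₁V₁−P₂V₂)/(n−1) = (391×2.55−30.4×16.9)/0.35 = 1380 J.

1380 J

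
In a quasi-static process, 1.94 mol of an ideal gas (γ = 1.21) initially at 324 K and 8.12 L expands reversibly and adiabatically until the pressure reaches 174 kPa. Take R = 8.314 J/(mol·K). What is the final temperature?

P₁ = nRT₁/V₁ = 1.94×8.314×324/8.12 = 644 kPa.
Adiabatic: T₂/T₁ = (P₂/P₁)^((γ−1)/γ) ⇒ T₂ = 324×(0.270)^0.174 = 258 K; V₂ = 23.9 L.

258 K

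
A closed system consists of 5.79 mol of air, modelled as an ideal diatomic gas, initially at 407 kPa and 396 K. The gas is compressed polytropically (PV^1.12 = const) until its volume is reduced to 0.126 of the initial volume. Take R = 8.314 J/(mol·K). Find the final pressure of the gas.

4140 kPa

V₁ = nRT₁/P₁ = 5.79×8.314×396/407 = 46.8 L.
Polytropic n=1.12: T₂ = T₁(V₁/V₂)^(n−1) = 396×(7.94)^0.12 = 508 K; P₂ = P₁(V₁/V₂)^n = 4140 kPa.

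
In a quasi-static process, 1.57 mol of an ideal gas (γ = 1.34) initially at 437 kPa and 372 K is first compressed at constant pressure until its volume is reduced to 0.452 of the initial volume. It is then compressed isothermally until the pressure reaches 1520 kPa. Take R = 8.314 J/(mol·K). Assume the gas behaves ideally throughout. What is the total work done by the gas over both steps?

V₁ = nRT₁/P₁ = 1.57×8.314×372/437 = 11.1 L.
Step 1 — Isobaric: P stays 437 kPa; V/T = const ⇒ T₂ = 168 K, V₂ = 5.02 L.
W = PΔV = 437×(5.02−11.1) kPa·L = -2660 J.
ΔU = nCvΔT = 1.57×24.5×(168−372) = -7830 J.
Q = ΔU + W = nCpΔT = -10500 J.
State after step 1: P = 437 kPa, V = 5.02 L, T = 168 K.
Step 2 — Isothermal: T stays 168 K; PV = const ⇒ V₂ = 1.44 L, P₂ = 1520 kPa.
ΔU = 0 (ideal gas, T constant).
W = nRT ln(V₂/V₁) = 1.57×8.314×168×ln(0.287) = -2740 J.
Q = ΔU + W = -2740 J.
Net over both steps: W = -5400 J, Q = -13200 J, ΔU = -7830 J.

-5400 J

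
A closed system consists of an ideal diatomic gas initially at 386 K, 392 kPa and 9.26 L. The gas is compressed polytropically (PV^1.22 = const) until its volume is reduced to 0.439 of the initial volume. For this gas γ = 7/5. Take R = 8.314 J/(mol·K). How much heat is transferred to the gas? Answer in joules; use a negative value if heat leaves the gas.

n = P₁V₁/(RT₁) = 392×9.26/(8.314×386) = 1.13 mol.
Polytropic n=1.22: T₂ = T₁(V₁/V₂)^(n−1) = 386×(2.28)^0.22 = 463 K; P₂ = P₁(V₁/V₂)^n = 1070 kPa.
W = (P₁V₁−P₂V₂)/(n−1) = (392×9.26−1070×4.07)/0.22 = -3280 J.
ΔU = nCvΔT = 1.13×20.8×(463−386) = 1800 J.
Q = ΔU + W = -1470 J.

-1470 J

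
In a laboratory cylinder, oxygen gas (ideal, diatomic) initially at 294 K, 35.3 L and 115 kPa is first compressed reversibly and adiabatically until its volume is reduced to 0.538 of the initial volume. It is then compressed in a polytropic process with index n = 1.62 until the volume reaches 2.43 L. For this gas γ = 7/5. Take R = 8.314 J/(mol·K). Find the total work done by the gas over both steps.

-24500 J

n = P₁V₁/(RT₁) = 115×35.3/(8.314×294) = 1.66 mol.
Step 1 — Adiabatic: TV^(γ−1) = const ⇒ T₂ = 294×(1.86)^0.400 = 377 K; PV^γ = const ⇒ P₂ = 274 kPa.
ΔU = nCvΔT = 1.66×20.8×(377−294) = 2860 J.
Q = 0 for an adiabatic process, so W = −ΔU = -2860 J.
State after step 1: P = 274 kPa, V = 19.0 L, T = 377 K.
Step 2 — Polytropic n=1.62: T₂ = T₁(V₁/V₂)^(n−1) = 377×(7.82)^0.62 = 1350 K; P₂ = P₁(V₁/V₂)^n = 7660 kPa.
W = (P₁V₁−P₂V₂)/(n−1) = (274×19.0−7660×2.43)/0.62 = -21600 J.
ΔU = nCvΔT = 1.66×20.8×(1350−377) = 33500 J.
Q = ΔU + W = 11900 J.
Net over both steps: W = -24500 J, Q = 11900 J, ΔU = 36400 J.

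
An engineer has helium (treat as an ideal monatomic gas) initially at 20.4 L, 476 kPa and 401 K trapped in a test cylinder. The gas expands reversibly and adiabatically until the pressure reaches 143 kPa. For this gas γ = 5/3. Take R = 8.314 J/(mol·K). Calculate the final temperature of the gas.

Adiabatic: T₂/T₁ = (P₂/P₁)^((γ−1)/γ) ⇒ T₂ = 401×(0.300)^0.400 = 248 K; V₂ = 42.0 L.

248 K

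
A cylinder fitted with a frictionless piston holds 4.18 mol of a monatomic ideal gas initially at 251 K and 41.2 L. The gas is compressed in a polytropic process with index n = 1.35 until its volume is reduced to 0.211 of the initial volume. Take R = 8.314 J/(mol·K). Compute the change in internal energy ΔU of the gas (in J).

9470 J

P₁ = nRT₁/V₁ = 4.18×8.314×251/41.2 = 212 kPa.
Polytropic n=1.35: T₂ = T₁(V₁/V₂)^(n−1) = 251×(4.74)^0.35 = 433 K; P₂ = P₁(V₁/V₂)^n = 1730 kPa.
For an ideal gas ΔU = nCvΔT with Cv = (3/2)R = 12.5 J/(mol·K).
ΔU = 4.18×12.5×(433−251) = 9470 J.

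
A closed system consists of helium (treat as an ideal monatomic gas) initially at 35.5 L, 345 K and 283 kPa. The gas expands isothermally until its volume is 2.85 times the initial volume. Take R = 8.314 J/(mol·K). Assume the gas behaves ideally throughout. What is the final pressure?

99.3 kPa

Isothermal: T stays 345 K; PV = const ⇒ V₂ = 101 L, P₂ = 99.3 kPa.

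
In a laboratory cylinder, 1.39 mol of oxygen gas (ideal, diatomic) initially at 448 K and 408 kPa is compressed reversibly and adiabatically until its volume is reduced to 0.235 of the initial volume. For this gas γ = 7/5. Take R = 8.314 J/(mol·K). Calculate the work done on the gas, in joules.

10200 J

V₁ = nRT₁/P₁ = 1.39×8.314×448/408 = 12.7 L.
Adiabatic: TV^(γ−1) = const ⇒ T₂ = 448×(4.26)^0.400 = 800 K; PV^γ = const ⇒ P₂ = 3100 kPa.
ΔU = nCvΔT = 1.39×20.8×(800−448) = 10200 J.
Q = 0 for an adiabatic process, so W = −ΔU = -10200 J.
Work done on the gas = −W_by = 10200 J.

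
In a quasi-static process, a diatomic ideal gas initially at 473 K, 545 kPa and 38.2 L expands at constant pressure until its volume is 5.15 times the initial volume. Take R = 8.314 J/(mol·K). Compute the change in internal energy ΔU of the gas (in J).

216000 J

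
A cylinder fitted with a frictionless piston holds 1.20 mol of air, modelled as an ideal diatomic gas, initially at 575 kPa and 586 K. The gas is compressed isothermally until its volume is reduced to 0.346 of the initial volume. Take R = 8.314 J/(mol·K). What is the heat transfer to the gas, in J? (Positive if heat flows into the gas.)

-6200 J

V₁ = nRT₁/P₁ = 1.20×8.314×586/575 = 10.2 L.
Isothermal: T stays 586 K; PV = const ⇒ V₂ = 3.52 L, P₂ = 1660 kPa.
ΔU = 0 (ideal gas, T constant).
W = nRT ln(V₂/V₁) = 1.20×8.314×586×ln(0.346) = -6200 J.
Q = ΔU + W = -6200 J.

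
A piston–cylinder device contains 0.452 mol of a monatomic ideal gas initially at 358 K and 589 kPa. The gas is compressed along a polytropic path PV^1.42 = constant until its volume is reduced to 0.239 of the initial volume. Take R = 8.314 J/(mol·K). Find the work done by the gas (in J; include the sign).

V₁ = nRT₁/P₁ = 0.452×8.314×358/589 = 2.28 L.
Polytropic n=1.42: T₂ = T₁(V₁/V₂)^(n−1) = 358×(4.18)^0.42 = 653 K; P₂ = P₁(V₁/V₂)^n = 4500 kPa.
W = (P₁V₁−P₂V₂)/(n−1) = (589×2.28−4500×0.546)/0.42 = -2640 J.

-2640 J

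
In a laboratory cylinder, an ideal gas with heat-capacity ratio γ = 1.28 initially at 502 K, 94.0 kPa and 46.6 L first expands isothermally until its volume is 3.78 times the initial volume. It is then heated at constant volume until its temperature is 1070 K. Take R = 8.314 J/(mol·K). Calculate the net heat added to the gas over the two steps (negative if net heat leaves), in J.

n = P₁V₁/(RT₁) = 94.0×46.6/(8.314×502) = 1.05 mol.
Step 1 — Isothermal: T stays 502 K; PV = const ⇒ V₂ = 176 L, P₂ = 24.9 kPa.
ΔU = 0 (ideal gas, T constant).
W = nRT ln(V₂/V₁) = 1.05×8.314×502×ln(3.78) = 5820 J.
Q = ΔU + W = 5820 J.
State after step 1: P = 24.9 kPa, V = 176 L, T = 502 K.
Step 2 — Isochoric: V stays 176 L; P/T = const ⇒ T₂ = 1070 K, P₂ = 53.0 kPa.
W = 0 (no volume change).
ΔU = nCvΔT = 1.05×29.7×(1070−502) = 17700 J.
Q = ΔU = 17700 J.
Net over both steps: W = 5820 J, Q = 23500 J, ΔU = 17700 J.

23500 J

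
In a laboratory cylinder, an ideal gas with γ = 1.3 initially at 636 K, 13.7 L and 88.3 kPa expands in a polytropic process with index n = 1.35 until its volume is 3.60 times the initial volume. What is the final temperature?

406 K

Polytropic n=1.35: T₂ = T₁(V₁/V₂)^(n−1) = 636×(0.278)^0.35 = 406 K; P₂ = P₁(V₁/V₂)^n = 15.7 kPa.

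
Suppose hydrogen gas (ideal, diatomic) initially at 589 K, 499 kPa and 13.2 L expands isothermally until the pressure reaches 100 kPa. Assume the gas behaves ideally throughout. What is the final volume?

65.9 L

Isothermal: T stays 589 K; PV = const ⇒ V₂ = 65.9 L, P₂ = 100 kPa.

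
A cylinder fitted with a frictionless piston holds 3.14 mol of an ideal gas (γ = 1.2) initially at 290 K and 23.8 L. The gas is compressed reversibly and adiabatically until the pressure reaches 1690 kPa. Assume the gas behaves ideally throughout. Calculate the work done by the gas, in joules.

-12100 J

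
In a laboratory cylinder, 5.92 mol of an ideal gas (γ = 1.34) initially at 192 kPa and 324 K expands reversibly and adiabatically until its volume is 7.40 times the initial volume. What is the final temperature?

164 K

V₁ = nRT₁/P₁ = 5.92×8.314×324/192 = 83.1 L.
Adiabatic: TV^(γ−1) = const ⇒ T₂ = 324×(0.135)^0.340 = 164 K; PV^γ = const ⇒ P₂ = 13.1 kPa.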